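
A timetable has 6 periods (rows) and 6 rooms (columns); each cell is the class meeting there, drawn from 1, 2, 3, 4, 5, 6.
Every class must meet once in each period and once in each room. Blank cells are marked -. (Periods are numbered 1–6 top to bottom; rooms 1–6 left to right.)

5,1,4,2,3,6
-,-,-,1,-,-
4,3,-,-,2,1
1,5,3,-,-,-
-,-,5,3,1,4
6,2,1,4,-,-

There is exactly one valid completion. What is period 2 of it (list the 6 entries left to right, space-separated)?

3 4 2 1 6 5

Period 3, room 3: period 3 has {1, 2, 3, 4} and room 3 has {1, 3, 4, 5}, leaving only 6.
Period 2, room 3: period 2 has {1} and room 3 has {1, 3, 4, 5, 6}, leaving only 2.
Period 2, room 1: period 2 has {1, 2} and room 1 has {1, 4, 5, 6}, leaving only 3.
Period 2, room 6: period 2 has {1, 2, 3} and room 6 has {1, 4, 6}, leaving only 5.
Period 3, room 4: period 3 has {1, 2, 3, 4, 6} and room 4 has {1, 2, 3, 4}, leaving only 5.
Period 4, room 4: period 4 has {1, 3, 5} and room 4 has {1, 2, 3, 4, 5}, leaving only 6.
Period 4, room 5: period 4 has {1, 3, 5, 6} and room 5 has {1, 2, 3}, leaving only 4.
Period 2, room 5: period 2 has {1, 2, 3, 5} and room 5 has {1, 2, 3, 4}, leaving only 6.
Period 2, room 2: period 2 has {1, 2, 3, 5, 6} and room 2 has {1, 2, 3, 5}, leaving only 4.
So period 2 reads: 3 4 2 1 6 5.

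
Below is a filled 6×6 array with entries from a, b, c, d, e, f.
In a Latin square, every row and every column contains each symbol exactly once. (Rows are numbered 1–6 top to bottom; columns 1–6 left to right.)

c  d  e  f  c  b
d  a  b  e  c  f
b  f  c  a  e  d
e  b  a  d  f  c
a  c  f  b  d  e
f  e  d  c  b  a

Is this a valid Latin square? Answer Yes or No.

No

Row 1 contains c twice (at columns 1 and 5), so it is not a permutation.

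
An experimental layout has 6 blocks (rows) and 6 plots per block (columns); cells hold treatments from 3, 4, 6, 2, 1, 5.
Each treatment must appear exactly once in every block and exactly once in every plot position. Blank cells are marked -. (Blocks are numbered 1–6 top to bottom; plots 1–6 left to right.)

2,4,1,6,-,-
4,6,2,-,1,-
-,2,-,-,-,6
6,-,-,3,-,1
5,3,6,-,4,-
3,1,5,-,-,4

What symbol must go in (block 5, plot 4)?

1

Block 2, plot 4: block 2 has {4, 6, 2, 1} and plot 4 has {3, 6}, leaving only 5.
Block 2, plot 6: block 2 has {4, 6, 2, 1, 5} and plot 6 has {4, 6, 1}, leaving only 3.
Block 1, plot 6: block 1 has {4, 6, 2, 1} and plot 6 has {3, 4, 6, 1}, leaving only 5.
Block 1, plot 5: block 1 has {4, 6, 2, 1, 5} and plot 5 has {4, 1}, leaving only 3.
Block 3, plot 1: block 3 has {6, 2} and plot 1 has {3, 4, 6, 2, 5}, leaving only 1.
Block 3, plot 4: block 3 has {6, 2, 1} and plot 4 has {3, 6, 5}, leaving only 4.
Block 3, plot 3: block 3 has {4, 6, 2, 1} and plot 3 has {6, 2, 1, 5}, leaving only 3.
Block 3, plot 5: block 3 has {3, 4, 6, 2, 1} and plot 5 has {3, 4, 1}, leaving only 5.
Block 4, plot 2: block 4 has {3, 6, 1} and plot 2 has {3, 4, 6, 2, 1}, leaving only 5.
Block 4, plot 3: block 4 has {3, 6, 1, 5} and plot 3 has {3, 6, 2, 1, 5}, leaving only 4.
Block 4, plot 5: block 4 has {3, 4, 6, 1, 5} and plot 5 has {3, 4, 1, 5}, leaving only 2.
Block 5, plot 6: block 5 has {3, 4, 6, 5} and plot 6 has {3, 4, 6, 1, 5}, leaving only 2.
Block 5 already has {3, 4, 6, 2, 5} and plot 4 already has {3, 4, 6, 5}, so block 5, plot 4 must be 1.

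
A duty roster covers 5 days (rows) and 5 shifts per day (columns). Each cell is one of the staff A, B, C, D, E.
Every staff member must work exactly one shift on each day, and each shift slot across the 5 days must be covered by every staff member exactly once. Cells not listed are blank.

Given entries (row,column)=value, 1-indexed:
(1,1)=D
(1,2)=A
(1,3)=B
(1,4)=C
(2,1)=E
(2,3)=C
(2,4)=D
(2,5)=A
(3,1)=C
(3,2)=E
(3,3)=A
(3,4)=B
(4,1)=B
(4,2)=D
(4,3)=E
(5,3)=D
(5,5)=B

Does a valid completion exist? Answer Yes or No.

Yes

No day or shift among the givens repeats a symbol, and propagating forced cells runs into no contradiction.
One valid completion exists (for instance, D A B C E / E B C D A / C E A B D / B D E A C / A C D E B).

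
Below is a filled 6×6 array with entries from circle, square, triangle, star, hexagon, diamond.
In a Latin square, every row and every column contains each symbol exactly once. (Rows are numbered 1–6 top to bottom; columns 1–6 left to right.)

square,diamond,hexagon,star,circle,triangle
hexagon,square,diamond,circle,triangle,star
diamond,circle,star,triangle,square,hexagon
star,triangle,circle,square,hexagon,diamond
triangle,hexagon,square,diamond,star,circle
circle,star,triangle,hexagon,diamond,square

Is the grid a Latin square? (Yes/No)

Yes

Each row is a permutation of the 6 symbols, and so is each column.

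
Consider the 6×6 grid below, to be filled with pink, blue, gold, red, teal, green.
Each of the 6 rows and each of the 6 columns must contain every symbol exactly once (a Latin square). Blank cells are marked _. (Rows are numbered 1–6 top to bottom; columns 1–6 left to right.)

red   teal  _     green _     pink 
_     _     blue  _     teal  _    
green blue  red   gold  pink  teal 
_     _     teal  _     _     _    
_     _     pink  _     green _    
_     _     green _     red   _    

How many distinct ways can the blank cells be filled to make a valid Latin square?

10

Row 1, column 3: eliminating its row and column leaves {gold}.
Row 1, column 5: eliminating its row and column leaves {blue, gold}.
Row 2, column 1: eliminating its row and column leaves {pink, gold}.
Row 2, column 2: eliminating its row and column leaves {pink, gold, red, green}.
Row 2, column 4: eliminating its row and column leaves {pink, red}.
Row 2, column 6: eliminating its row and column leaves {gold, red, green}.
Row 4, column 1: eliminating its row and column leaves {pink, blue, gold}.
Row 4, column 2: eliminating its row and column leaves {pink, gold, red, green}.
Row 4, column 4: eliminating its row and column leaves {pink, blue, red}.
Row 4, column 5: eliminating its row and column leaves {blue, gold}.
Row 4, column 6: eliminating its row and column leaves {blue, gold, red, green}.
Row 5, column 1: eliminating its row and column leaves {blue, gold, teal}.
Row 5, column 2: eliminating its row and column leaves {gold, red}.
Row 5, column 4: eliminating its row and column leaves {blue, red, teal}.
Row 5, column 6: eliminating its row and column leaves {blue, gold, red}.
Row 6, column 1: eliminating its row and column leaves {pink, blue, gold, teal}.
Row 6, column 2: eliminating its row and column leaves {pink, gold}.
Row 6, column 4: eliminating its row and column leaves {pink, blue, teal}.
Row 6, column 6: eliminating its row and column leaves {blue, gold}.
Enumerating the assignments across these blanks that avoid any row or column repeat gives 10 completions.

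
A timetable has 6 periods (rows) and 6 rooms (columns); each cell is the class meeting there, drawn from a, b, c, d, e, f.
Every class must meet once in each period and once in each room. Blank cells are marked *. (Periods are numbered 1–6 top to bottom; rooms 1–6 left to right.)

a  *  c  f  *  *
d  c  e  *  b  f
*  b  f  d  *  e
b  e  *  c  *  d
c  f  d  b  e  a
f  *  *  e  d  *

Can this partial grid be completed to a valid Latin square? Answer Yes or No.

Period 1, room 5: period 1 together with room 5 already contain {a, b, c, d, e, f} — every symbol — so nothing can go there. The grid has no valid completion.

No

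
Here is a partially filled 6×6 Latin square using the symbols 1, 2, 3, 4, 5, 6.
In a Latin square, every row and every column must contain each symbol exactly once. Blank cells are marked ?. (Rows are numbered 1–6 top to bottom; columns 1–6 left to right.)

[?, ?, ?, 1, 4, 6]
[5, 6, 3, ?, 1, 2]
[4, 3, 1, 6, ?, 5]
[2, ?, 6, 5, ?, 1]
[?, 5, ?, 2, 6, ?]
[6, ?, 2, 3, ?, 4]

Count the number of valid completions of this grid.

1

Row 1, column 1: eliminating its row and column leaves {3}.
Row 1, column 2: eliminating its row and column leaves {2}.
Row 1, column 3: eliminating its row and column leaves {5}.
Row 2, column 4: eliminating its row and column leaves {4}.
Row 3, column 5: eliminating its row and column leaves {2}.
Row 4, column 2: eliminating its row and column leaves {4}.
Row 4, column 5: eliminating its row and column leaves {3}.
Row 5, column 1: eliminating its row and column leaves {1, 3}.
Row 5, column 3: eliminating its row and column leaves {4}.
Row 5, column 6: eliminating its row and column leaves {3}.
Row 6, column 2: eliminating its row and column leaves {1}.
Row 6, column 5: eliminating its row and column leaves {5}.
Only one assignment across all blanks avoids any row or column repeat, giving 1 completion.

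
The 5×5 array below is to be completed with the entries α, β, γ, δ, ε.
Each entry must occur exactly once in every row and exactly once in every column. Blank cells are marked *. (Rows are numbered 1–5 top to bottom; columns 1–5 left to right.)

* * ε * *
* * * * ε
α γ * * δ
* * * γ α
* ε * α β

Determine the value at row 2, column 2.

Row 1, column 5: row 1 has {ε} and column 5 has {α, β, δ, ε}, leaving only γ.
Row 3, column 3: row 3 has {α, γ, δ} and column 3 has {ε}, leaving only β.
Row 3, column 4: row 3 has {α, β, γ, δ} and column 4 has {α, γ}, leaving only ε.
Row 4, column 3: row 4 has {α, γ} and column 3 has {β, ε}, leaving only δ.
Row 4, column 2: row 4 has {α, γ, δ} and column 2 has {γ, ε}, leaving only β.
Row 4, column 1: row 4 has {α, β, γ, δ} and column 1 has {α}, leaving only ε.
Row 5, column 3: row 5 has {α, β, ε} and column 3 has {β, δ, ε}, leaving only γ.
Row 2, column 3: row 2 has {ε} and column 3 has {β, γ, δ, ε}, leaving only α.
Row 2 already has {α, ε} and column 2 already has {β, γ, ε}, so row 2, column 2 must be δ.

δ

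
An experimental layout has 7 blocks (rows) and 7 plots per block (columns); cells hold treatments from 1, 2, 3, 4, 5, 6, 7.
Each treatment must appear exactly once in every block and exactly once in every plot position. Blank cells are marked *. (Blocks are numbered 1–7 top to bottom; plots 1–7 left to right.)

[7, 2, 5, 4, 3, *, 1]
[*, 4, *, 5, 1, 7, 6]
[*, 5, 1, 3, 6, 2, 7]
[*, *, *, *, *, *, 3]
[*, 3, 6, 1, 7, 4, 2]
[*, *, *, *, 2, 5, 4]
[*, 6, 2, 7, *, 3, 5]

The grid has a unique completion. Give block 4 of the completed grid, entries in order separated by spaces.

Block 1, plot 6: block 1 has {1, 2, 3, 4, 5, 7} and plot 6 has {2, 3, 4, 5, 7}, leaving only 6.
Block 4, plot 6: block 4 has {3} and plot 6 has {2, 3, 4, 5, 6, 7}, leaving only 1.
Block 4, plot 2: block 4 has {1, 3} and plot 2 has {2, 3, 4, 5, 6}, leaving only 7.
Block 4, plot 3: block 4 has {1, 3, 7} and plot 3 has {1, 2, 5, 6}, leaving only 4.
Block 4, plot 5: block 4 has {1, 3, 4, 7} and plot 5 has {1, 2, 3, 6, 7}, leaving only 5.
Block 2, plot 3: block 2 has {1, 4, 5, 6, 7} and plot 3 has {1, 2, 4, 5, 6}, leaving only 3.
Block 2, plot 1: block 2 has {1, 3, 4, 5, 6, 7} and plot 1 has {7}, leaving only 2.
Block 4, plot 1: block 4 has {1, 3, 4, 5, 7} and plot 1 has {2, 7}, leaving only 6.
Block 4, plot 4: block 4 has {1, 3, 4, 5, 6, 7} and plot 4 has {1, 3, 4, 5, 7}, leaving only 2.
So block 4 reads: 6 7 4 2 5 1 3.

6 7 4 2 5 1 3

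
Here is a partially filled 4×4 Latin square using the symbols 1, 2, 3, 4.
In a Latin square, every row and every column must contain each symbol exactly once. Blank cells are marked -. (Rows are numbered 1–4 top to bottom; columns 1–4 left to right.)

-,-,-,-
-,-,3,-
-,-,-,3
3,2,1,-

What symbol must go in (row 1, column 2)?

3

Row 4, column 4: row 4 has {1, 2, 3} and column 4 has {3}, leaving only 4.
Row 1, column 2 is narrowed to {1, 3, 4}.
If it were 1, then row 1, column 3 would be left with no valid symbol.
If it were 4, then row 1, column 4 would be left with no valid symbol.
So row 1, column 2 must be 3.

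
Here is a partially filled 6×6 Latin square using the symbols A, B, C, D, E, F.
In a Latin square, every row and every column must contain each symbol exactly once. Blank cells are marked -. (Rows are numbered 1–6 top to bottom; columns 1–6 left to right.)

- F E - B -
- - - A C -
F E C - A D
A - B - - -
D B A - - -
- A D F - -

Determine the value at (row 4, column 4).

E

Row 1, column 1: row 1 has {B, E, F} and column 1 has {A, D, F}, leaving only C.
Row 1, column 4: row 1 has {B, C, E, F} and column 4 has {A, F}, leaving only D.
Row 1, column 6: row 1 has {B, C, D, E, F} and column 6 has {D}, leaving only A.
Row 2, column 2: row 2 has {A, C} and column 2 has {A, B, E, F}, leaving only D.
Row 2, column 3: row 2 has {A, C, D} and column 3 has {A, B, C, D, E}, leaving only F.
Row 3, column 4: row 3 has {A, C, D, E, F} and column 4 has {A, D, F}, leaving only B.
Row 4, column 2: row 4 has {A, B} and column 2 has {A, B, D, E, F}, leaving only C.
Row 4 already has {A, B, C} and column 4 already has {A, B, D, F}, so row 4, column 4 must be E.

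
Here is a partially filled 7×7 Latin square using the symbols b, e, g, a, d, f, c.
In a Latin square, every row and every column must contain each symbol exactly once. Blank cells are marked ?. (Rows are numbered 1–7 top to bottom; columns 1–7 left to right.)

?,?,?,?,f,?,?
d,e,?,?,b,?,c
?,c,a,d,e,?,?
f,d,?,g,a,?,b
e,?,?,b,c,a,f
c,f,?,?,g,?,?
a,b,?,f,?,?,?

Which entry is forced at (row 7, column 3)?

Row 2, column 4: row 2 has {b, e, d, c} and column 4 has {b, g, d, f}, leaving only a.
Row 3, column 7: row 3 has {e, a, d, c} and column 7 has {b, f, c}, leaving only g.
Row 3, column 1: row 3 has {e, g, a, d, c} and column 1 has {e, a, d, f, c}, leaving only b.
Row 1, column 1: row 1 has {f} and column 1 has {b, e, a, d, f, c}, leaving only g.
Row 1, column 2: row 1 has {g, f} and column 2 has {b, e, d, f, c}, leaving only a.
Row 3, column 6: row 3 has {b, e, g, a, d, c} and column 6 has {a}, leaving only f.
Row 2, column 6: row 2 has {b, e, a, d, c} and column 6 has {a, f}, leaving only g.
Row 2, column 3: row 2 has {b, e, g, a, d, c} and column 3 has {a}, leaving only f.
Row 5, column 2: row 5 has {b, e, a, f, c} and column 2 has {b, e, a, d, f, c}, leaving only g.
Row 5, column 3: row 5 has {b, e, g, a, f, c} and column 3 has {a, f}, leaving only d.
Row 6, column 4: row 6 has {g, f, c} and column 4 has {b, g, a, d, f}, leaving only e.
Row 1, column 4: row 1 has {g, a, f} and column 4 has {b, e, g, a, d, f}, leaving only c.
Row 6, column 3: row 6 has {e, g, f, c} and column 3 has {a, d, f}, leaving only b.
Row 1, column 3: row 1 has {g, a, f, c} and column 3 has {b, a, d, f}, leaving only e.
Row 1, column 7: row 1 has {e, g, a, f, c} and column 7 has {b, g, f, c}, leaving only d.
Row 1, column 6: row 1 has {e, g, a, d, f, c} and column 6 has {g, a, f}, leaving only b.
Row 4, column 3: row 4 has {b, g, a, d, f} and column 3 has {b, e, a, d, f}, leaving only c.
Row 7 already has {b, a, f} and column 3 already has {b, e, a, d, f, c}, so row 7, column 3 must be g.

g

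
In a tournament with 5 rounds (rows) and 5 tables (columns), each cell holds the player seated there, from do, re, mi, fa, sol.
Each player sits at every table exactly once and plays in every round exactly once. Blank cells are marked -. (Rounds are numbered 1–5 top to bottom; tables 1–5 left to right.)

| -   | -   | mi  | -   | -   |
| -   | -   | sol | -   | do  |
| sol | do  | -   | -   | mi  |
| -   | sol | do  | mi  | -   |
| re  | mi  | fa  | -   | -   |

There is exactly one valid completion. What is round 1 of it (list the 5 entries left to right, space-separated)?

Round 3, table 3: round 3 has {do, mi, sol} and table 3 has {do, mi, fa, sol}, leaving only re.
Round 3, table 4: round 3 has {do, re, mi, sol} and table 4 has {mi}, leaving only fa.
Round 2, table 4: round 2 has {do, sol} and table 4 has {mi, fa}, leaving only re.
Round 2, table 2: round 2 has {do, re, sol} and table 2 has {do, mi, sol}, leaving only fa.
Round 1, table 2: round 1 has {mi} and table 2 has {do, mi, fa, sol}, leaving only re.
Round 2, table 1: round 2 has {do, re, fa, sol} and table 1 has {re, sol}, leaving only mi.
Round 4, table 1: round 4 has {do, mi, sol} and table 1 has {re, mi, sol}, leaving only fa.
Round 1, table 1: round 1 has {re, mi} and table 1 has {re, mi, fa, sol}, leaving only do.
Round 1, table 4: round 1 has {do, re, mi} and table 4 has {re, mi, fa}, leaving only sol.
Round 1, table 5: round 1 has {do, re, mi, sol} and table 5 has {do, mi}, leaving only fa.
So round 1 reads: do re mi sol fa.

do re mi sol fa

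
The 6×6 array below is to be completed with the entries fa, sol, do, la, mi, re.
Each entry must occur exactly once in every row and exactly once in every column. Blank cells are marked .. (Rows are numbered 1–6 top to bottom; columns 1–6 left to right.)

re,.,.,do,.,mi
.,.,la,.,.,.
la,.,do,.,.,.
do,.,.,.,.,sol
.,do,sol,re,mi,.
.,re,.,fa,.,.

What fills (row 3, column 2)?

sol

Row 1, column 3: row 1 has {do, mi, re} and column 3 has {sol, do, la}, leaving only fa.
Row 5, column 1: row 5 has {sol, do, mi, re} and column 1 has {do, la, re}, leaving only fa.
Row 5, column 6: row 5 has {fa, sol, do, mi, re} and column 6 has {sol, mi}, leaving only la.
Row 6, column 3: row 6 has {fa, re} and column 3 has {fa, sol, do, la}, leaving only mi.
Row 4, column 3: row 4 has {sol, do} and column 3 has {fa, sol, do, la, mi}, leaving only re.
Row 6, column 1: row 6 has {fa, mi, re} and column 1 has {fa, do, la, re}, leaving only sol.
Row 2, column 1: row 2 has {la} and column 1 has {fa, sol, do, la, re}, leaving only mi.
Row 2, column 4: row 2 has {la, mi} and column 4 has {fa, do, re}, leaving only sol.
Row 2, column 2: row 2 has {sol, la, mi} and column 2 has {do, re}, leaving only fa.
Row 3, column 4: row 3 has {do, la} and column 4 has {fa, sol, do, re}, leaving only mi.
Row 3 already has {do, la, mi} and column 2 already has {fa, do, re}, so row 3, column 2 must be sol.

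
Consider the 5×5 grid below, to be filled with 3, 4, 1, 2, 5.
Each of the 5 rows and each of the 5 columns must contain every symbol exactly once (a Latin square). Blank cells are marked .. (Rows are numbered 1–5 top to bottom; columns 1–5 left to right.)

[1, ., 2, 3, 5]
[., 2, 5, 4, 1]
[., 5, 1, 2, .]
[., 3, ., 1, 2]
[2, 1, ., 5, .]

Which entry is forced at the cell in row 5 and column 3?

Row 1, column 2: row 1 has {3, 1, 2, 5} and column 2 has {3, 1, 2, 5}, leaving only 4.
Row 2, column 1: row 2 has {4, 1, 2, 5} and column 1 has {1, 2}, leaving only 3.
Row 3, column 1: row 3 has {1, 2, 5} and column 1 has {3, 1, 2}, leaving only 4.
Row 3, column 5: row 3 has {4, 1, 2, 5} and column 5 has {1, 2, 5}, leaving only 3.
Row 4, column 1: row 4 has {3, 1, 2} and column 1 has {3, 4, 1, 2}, leaving only 5.
Row 4, column 3: row 4 has {3, 1, 2, 5} and column 3 has {1, 2, 5}, leaving only 4.
Row 5 already has {1, 2, 5} and column 3 already has {4, 1, 2, 5}, so row 5, column 3 must be 3.

3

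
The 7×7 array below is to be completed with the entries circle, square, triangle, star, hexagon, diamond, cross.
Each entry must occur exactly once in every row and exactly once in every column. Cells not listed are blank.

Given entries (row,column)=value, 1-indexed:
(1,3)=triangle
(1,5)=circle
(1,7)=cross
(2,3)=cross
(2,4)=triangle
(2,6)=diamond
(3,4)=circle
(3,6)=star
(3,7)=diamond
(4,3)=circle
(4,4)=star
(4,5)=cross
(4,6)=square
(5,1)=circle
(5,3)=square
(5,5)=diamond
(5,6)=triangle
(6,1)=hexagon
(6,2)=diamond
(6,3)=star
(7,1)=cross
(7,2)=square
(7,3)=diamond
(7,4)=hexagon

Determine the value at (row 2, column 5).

Row 1, column 6: row 1 has {circle, triangle, cross} and column 6 has {square, triangle, star, diamond}, leaving only hexagon.
Row 1, column 2: row 1 has {circle, triangle, hexagon, cross} and column 2 has {square, diamond}, leaving only star.
Row 3, column 3: row 3 has {circle, star, diamond} and column 3 has {circle, square, triangle, star, diamond, cross}, leaving only hexagon.
Row 5, column 4: row 5 has {circle, square, triangle, diamond} and column 4 has {circle, triangle, star, hexagon}, leaving only cross.
Row 5, column 2: row 5 has {circle, square, triangle, diamond, cross} and column 2 has {square, star, diamond}, leaving only hexagon.
Row 2, column 2: row 2 has {triangle, diamond, cross} and column 2 has {square, star, hexagon, diamond}, leaving only circle.
Row 4, column 2: row 4 has {circle, square, star, cross} and column 2 has {circle, square, star, hexagon, diamond}, leaving only triangle.
Row 3, column 2: row 3 has {circle, star, hexagon, diamond} and column 2 has {circle, square, triangle, star, hexagon, diamond}, leaving only cross.
Row 4, column 1: row 4 has {circle, square, triangle, star, cross} and column 1 has {circle, hexagon, cross}, leaving only diamond.
Row 1, column 1: row 1 has {circle, triangle, star, hexagon, cross} and column 1 has {circle, hexagon, diamond, cross}, leaving only square.
Row 1, column 4: row 1 has {circle, square, triangle, star, hexagon, cross} and column 4 has {circle, triangle, star, hexagon, cross}, leaving only diamond.
Row 2, column 1: row 2 has {circle, triangle, diamond, cross} and column 1 has {circle, square, hexagon, diamond, cross}, leaving only star.
Row 3, column 1: row 3 has {circle, star, hexagon, diamond, cross} and column 1 has {circle, square, star, hexagon, diamond, cross}, leaving only triangle.
Row 3, column 5: row 3 has {circle, triangle, star, hexagon, diamond, cross} and column 5 has {circle, diamond, cross}, leaving only square.
Row 2 already has {circle, triangle, star, diamond, cross} and column 5 already has {circle, square, diamond, cross}, so row 2, column 5 must be hexagon.

hexagon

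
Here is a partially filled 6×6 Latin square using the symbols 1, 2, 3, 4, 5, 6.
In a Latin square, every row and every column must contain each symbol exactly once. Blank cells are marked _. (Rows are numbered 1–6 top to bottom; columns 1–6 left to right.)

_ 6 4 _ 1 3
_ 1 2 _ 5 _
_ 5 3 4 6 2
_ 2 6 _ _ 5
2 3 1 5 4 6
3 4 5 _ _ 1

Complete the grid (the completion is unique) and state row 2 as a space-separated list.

Row 2, column 6: row 2 has {1, 2, 5} and column 6 has {1, 2, 3, 5, 6}, leaving only 4.
Row 2, column 1: row 2 has {1, 2, 4, 5} and column 1 has {2, 3}, leaving only 6.
Row 2, column 4: row 2 has {1, 2, 4, 5, 6} and column 4 has {4, 5}, leaving only 3.
So row 2 reads: 6 1 2 3 5 4.

6 1 2 3 5 4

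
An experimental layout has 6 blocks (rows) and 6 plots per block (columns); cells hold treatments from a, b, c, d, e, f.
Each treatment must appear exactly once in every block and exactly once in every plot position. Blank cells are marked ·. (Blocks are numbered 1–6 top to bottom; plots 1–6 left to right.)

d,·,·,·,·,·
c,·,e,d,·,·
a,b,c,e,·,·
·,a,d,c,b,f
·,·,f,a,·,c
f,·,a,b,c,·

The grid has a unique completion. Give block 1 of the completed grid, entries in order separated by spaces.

Block 1, plot 3: block 1 has {d} and plot 3 has {a, c, d, e, f}, leaving only b.
Block 1, plot 4: block 1 has {b, d} and plot 4 has {a, b, c, d, e}, leaving only f.
Block 2, plot 2: block 2 has {c, d, e} and plot 2 has {a, b}, leaving only f.
Block 2, plot 5: block 2 has {c, d, e, f} and plot 5 has {b, c}, leaving only a.
Block 1, plot 5: block 1 has {b, d, f} and plot 5 has {a, b, c}, leaving only e.
Block 1, plot 2: block 1 has {b, d, e, f} and plot 2 has {a, b, f}, leaving only c.
Block 1, plot 6: block 1 has {b, c, d, e, f} and plot 6 has {c, f}, leaving only a.
So block 1 reads: d c b f e a.

d c b f e a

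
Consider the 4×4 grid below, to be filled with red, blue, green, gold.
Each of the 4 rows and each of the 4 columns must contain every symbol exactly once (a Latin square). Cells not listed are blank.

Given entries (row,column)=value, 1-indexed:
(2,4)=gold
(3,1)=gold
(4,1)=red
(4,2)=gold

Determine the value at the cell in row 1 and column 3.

Row 1, column 3 is narrowed to {red, blue, green, gold}.
If it were red, propagating the remaining blanks reaches a contradiction.
If it were blue, then row 1, column 4 would be left with no valid symbol.
If it were green, then row 1, column 4 would be left with no valid symbol.
So row 1, column 3 must be gold.

gold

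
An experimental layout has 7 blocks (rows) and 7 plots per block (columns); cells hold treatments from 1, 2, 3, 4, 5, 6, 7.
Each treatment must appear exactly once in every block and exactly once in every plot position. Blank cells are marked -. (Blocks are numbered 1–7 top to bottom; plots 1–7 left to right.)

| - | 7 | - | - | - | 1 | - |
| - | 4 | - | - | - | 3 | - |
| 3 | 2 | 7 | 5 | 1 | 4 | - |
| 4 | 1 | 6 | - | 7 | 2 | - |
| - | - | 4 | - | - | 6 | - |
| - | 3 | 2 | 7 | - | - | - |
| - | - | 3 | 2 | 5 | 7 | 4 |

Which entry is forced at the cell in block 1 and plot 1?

2

Block 1, plot 3: block 1 has {1, 7} and plot 3 has {2, 3, 4, 6, 7}, leaving only 5.
Block 2, plot 3: block 2 has {3, 4} and plot 3 has {2, 3, 4, 5, 6, 7}, leaving only 1.
Block 2, plot 4: block 2 has {1, 3, 4} and plot 4 has {2, 5, 7}, leaving only 6.
Block 2, plot 5: block 2 has {1, 3, 4, 6} and plot 5 has {1, 5, 7}, leaving only 2.
Block 3, plot 7: block 3 has {1, 2, 3, 4, 5, 7} and plot 7 has {4}, leaving only 6.
Block 4, plot 4: block 4 has {1, 2, 4, 6, 7} and plot 4 has {2, 5, 6, 7}, leaving only 3.
Block 1, plot 4: block 1 has {1, 5, 7} and plot 4 has {2, 3, 5, 6, 7}, leaving only 4.
Block 4, plot 7: block 4 has {1, 2, 3, 4, 6, 7} and plot 7 has {4, 6}, leaving only 5.
Block 2, plot 7: block 2 has {1, 2, 3, 4, 6} and plot 7 has {4, 5, 6}, leaving only 7.
Block 2, plot 1: block 2 has {1, 2, 3, 4, 6, 7} and plot 1 has {3, 4}, leaving only 5.
Block 5, plot 2: block 5 has {4, 6} and plot 2 has {1, 2, 3, 4, 7}, leaving only 5.
Block 5, plot 4: block 5 has {4, 5, 6} and plot 4 has {2, 3, 4, 5, 6, 7}, leaving only 1.
Block 5, plot 5: block 5 has {1, 4, 5, 6} and plot 5 has {1, 2, 5, 7}, leaving only 3.
Block 1, plot 5: block 1 has {1, 4, 5, 7} and plot 5 has {1, 2, 3, 5, 7}, leaving only 6.
Block 1 already has {1, 4, 5, 6, 7} and plot 1 already has {3, 4, 5}, so block 1, plot 1 must be 2.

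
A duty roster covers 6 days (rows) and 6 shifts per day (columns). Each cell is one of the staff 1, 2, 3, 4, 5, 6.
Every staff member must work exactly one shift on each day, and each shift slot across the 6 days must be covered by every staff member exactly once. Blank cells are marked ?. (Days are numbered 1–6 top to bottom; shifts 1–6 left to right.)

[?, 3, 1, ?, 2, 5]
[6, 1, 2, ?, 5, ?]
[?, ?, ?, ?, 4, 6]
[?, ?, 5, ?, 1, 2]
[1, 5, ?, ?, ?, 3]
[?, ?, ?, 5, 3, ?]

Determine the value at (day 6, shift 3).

6

Day 1, shift 1: day 1 has {1, 2, 3, 5} and shift 1 has {1, 6}, leaving only 4.
Day 1, shift 4: day 1 has {1, 2, 3, 4, 5} and shift 4 has {5}, leaving only 6.
Day 2, shift 6: day 2 has {1, 2, 5, 6} and shift 6 has {2, 3, 5, 6}, leaving only 4.
Day 2, shift 4: day 2 has {1, 2, 4, 5, 6} and shift 4 has {5, 6}, leaving only 3.
Day 3, shift 2: day 3 has {4, 6} and shift 2 has {1, 3, 5}, leaving only 2.
Day 3, shift 3: day 3 has {2, 4, 6} and shift 3 has {1, 2, 5}, leaving only 3.
Day 3, shift 1: day 3 has {2, 3, 4, 6} and shift 1 has {1, 4, 6}, leaving only 5.
Day 3, shift 4: day 3 has {2, 3, 4, 5, 6} and shift 4 has {3, 5, 6}, leaving only 1.
Day 4, shift 1: day 4 has {1, 2, 5} and shift 1 has {1, 4, 5, 6}, leaving only 3.
Day 4, shift 4: day 4 has {1, 2, 3, 5} and shift 4 has {1, 3, 5, 6}, leaving only 4.
Day 4, shift 2: day 4 has {1, 2, 3, 4, 5} and shift 2 has {1, 2, 3, 5}, leaving only 6.
Day 5, shift 4: day 5 has {1, 3, 5} and shift 4 has {1, 3, 4, 5, 6}, leaving only 2.
Day 5, shift 5: day 5 has {1, 2, 3, 5} and shift 5 has {1, 2, 3, 4, 5}, leaving only 6.
Day 5, shift 3: day 5 has {1, 2, 3, 5, 6} and shift 3 has {1, 2, 3, 5}, leaving only 4.
Day 6 already has {3, 5} and shift 3 already has {1, 2, 3, 4, 5}, so day 6, shift 3 must be 6.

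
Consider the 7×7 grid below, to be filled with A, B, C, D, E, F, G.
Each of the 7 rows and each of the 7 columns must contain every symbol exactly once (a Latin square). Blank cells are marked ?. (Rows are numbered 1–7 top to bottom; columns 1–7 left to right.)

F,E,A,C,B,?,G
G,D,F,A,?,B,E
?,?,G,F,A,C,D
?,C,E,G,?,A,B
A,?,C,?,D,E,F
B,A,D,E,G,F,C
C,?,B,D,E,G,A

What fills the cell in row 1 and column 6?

D

Row 1 already has {A, B, C, E, F, G} and column 6 already has {A, B, C, E, F, G}, so row 1, column 6 must be D.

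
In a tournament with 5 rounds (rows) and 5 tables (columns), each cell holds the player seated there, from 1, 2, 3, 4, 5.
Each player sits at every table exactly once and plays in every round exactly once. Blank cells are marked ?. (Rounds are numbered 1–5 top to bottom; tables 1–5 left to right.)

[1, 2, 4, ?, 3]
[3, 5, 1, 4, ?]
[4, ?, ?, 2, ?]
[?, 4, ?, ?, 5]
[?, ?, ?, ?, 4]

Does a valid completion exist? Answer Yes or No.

Yes

No round or table among the givens repeats a symbol, and propagating forced cells runs into no contradiction.
One valid completion exists (for instance, 1 2 4 5 3 / 3 5 1 4 2 / 4 3 5 2 1 / 2 4 3 1 5 / 5 1 2 3 4).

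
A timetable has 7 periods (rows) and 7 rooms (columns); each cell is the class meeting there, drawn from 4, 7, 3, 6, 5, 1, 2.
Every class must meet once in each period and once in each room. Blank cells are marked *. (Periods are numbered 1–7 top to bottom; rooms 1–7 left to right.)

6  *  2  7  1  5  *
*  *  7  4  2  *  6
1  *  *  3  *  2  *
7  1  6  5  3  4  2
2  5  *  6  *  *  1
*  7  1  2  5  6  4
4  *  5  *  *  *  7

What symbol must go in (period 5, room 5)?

Period 1, room 7: period 1 has {7, 6, 5, 1, 2} and room 7 has {4, 7, 6, 1, 2}, leaving only 3.
Period 1, room 2: period 1 has {7, 3, 6, 5, 1, 2} and room 2 has {7, 5, 1}, leaving only 4.
Period 2, room 2: period 2 has {4, 7, 6, 2} and room 2 has {4, 7, 5, 1}, leaving only 3.
Period 2, room 1: period 2 has {4, 7, 3, 6, 2} and room 1 has {4, 7, 6, 1, 2}, leaving only 5.
Period 2, room 6: period 2 has {4, 7, 3, 6, 5, 2} and room 6 has {4, 6, 5, 2}, leaving only 1.
Period 3, room 2: period 3 has {3, 1, 2} and room 2 has {4, 7, 3, 5, 1}, leaving only 6.
Period 3, room 3: period 3 has {3, 6, 1, 2} and room 3 has {7, 6, 5, 1, 2}, leaving only 4.
Period 3, room 5: period 3 has {4, 3, 6, 1, 2} and room 5 has {3, 5, 1, 2}, leaving only 7.
Period 5 already has {6, 5, 1, 2} and room 5 already has {7, 3, 5, 1, 2}, so period 5, room 5 must be 4.

4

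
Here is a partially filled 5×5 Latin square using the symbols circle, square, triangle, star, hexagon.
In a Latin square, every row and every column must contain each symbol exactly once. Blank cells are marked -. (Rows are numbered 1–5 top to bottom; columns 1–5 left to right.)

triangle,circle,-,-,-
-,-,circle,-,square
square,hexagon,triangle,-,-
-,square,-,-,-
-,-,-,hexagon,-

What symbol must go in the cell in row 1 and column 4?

Row 1, column 4 is narrowed to {square, star}.
If it were star, then row 4, column 4 would be left with no valid symbol.
So row 1, column 4 must be square.

square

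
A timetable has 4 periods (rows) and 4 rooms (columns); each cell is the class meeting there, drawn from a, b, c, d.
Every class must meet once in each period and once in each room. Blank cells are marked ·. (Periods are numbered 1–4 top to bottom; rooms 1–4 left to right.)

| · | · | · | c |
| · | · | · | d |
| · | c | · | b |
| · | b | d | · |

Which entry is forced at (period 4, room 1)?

c

Period 2, room 2: period 2 has {d} and room 2 has {b, c}, leaving only a.
Period 1, room 2: period 1 has {c} and room 2 has {a, b, c}, leaving only d.
Period 3, room 3: period 3 has {b, c} and room 3 has {d}, leaving only a.
Period 1, room 3: period 1 has {c, d} and room 3 has {a, d}, leaving only b.
Period 1, room 1: period 1 has {b, c, d} and room 1 has {}, leaving only a.
Period 4 already has {b, d} and room 1 already has {a}, so period 4, room 1 must be c.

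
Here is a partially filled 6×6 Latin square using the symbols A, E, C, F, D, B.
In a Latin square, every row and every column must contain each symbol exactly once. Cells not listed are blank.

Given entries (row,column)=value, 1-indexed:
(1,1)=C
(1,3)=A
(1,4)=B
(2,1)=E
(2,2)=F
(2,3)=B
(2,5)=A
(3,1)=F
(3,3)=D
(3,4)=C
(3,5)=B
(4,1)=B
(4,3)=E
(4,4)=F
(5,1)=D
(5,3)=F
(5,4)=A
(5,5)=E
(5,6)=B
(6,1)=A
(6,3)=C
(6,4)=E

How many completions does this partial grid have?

Row 1, column 2: eliminating its row and column leaves {E, D}.
Row 1, column 5: eliminating its row and column leaves {F, D}.
Row 1, column 6: eliminating its row and column leaves {E, F, D}.
Row 2, column 4: eliminating its row and column leaves {D}.
Row 2, column 6: eliminating its row and column leaves {C, D}.
Row 3, column 2: eliminating its row and column leaves {A, E}.
Row 3, column 6: eliminating its row and column leaves {A, E}.
Row 4, column 2: eliminating its row and column leaves {A, C, D}.
Row 4, column 5: eliminating its row and column leaves {C, D}.
Row 4, column 6: eliminating its row and column leaves {A, C, D}.
Row 5, column 2: eliminating its row and column leaves {C}.
Row 6, column 2: eliminating its row and column leaves {D, B}.
Row 6, column 5: eliminating its row and column leaves {F, D}.
Row 6, column 6: eliminating its row and column leaves {F, D}.
Enumerating the assignments across these blanks that avoid any row or column repeat gives 3 completions.

3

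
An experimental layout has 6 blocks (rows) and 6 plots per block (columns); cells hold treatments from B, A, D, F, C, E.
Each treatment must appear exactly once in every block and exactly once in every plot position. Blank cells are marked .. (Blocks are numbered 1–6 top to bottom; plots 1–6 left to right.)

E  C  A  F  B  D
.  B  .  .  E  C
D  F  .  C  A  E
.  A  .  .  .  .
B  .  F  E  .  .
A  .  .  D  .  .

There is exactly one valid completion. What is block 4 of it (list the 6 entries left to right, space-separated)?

C A E B D F

Block 4, plot 4: block 4 has {A} and plot 4 has {D, F, C, E}, leaving only B.
Block 4, plot 6: block 4 has {B, A} and plot 6 has {D, C, E}, leaving only F.
Block 4, plot 1: block 4 has {B, A, F} and plot 1 has {B, A, D, E}, leaving only C.
Block 4, plot 5: block 4 has {B, A, F, C} and plot 5 has {B, A, E}, leaving only D.
Block 4, plot 3: block 4 has {B, A, D, F, C} and plot 3 has {A, F}, leaving only E.
So block 4 reads: C A E B D F.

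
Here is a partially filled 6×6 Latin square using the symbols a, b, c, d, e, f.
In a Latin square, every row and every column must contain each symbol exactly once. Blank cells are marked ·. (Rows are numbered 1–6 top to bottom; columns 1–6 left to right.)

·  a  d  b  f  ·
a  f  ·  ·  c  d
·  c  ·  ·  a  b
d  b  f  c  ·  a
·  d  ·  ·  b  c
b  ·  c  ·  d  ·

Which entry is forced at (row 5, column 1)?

Row 1, column 6: row 1 has {a, b, d, f} and column 6 has {a, b, c, d}, leaving only e.
Row 1, column 1: row 1 has {a, b, d, e, f} and column 1 has {a, b, d}, leaving only c.
Row 2, column 4: row 2 has {a, c, d, f} and column 4 has {b, c}, leaving only e.
Row 2, column 3: row 2 has {a, c, d, e, f} and column 3 has {c, d, f}, leaving only b.
Row 3, column 3: row 3 has {a, b, c} and column 3 has {b, c, d, f}, leaving only e.
Row 3, column 1: row 3 has {a, b, c, e} and column 1 has {a, b, c, d}, leaving only f.
Row 5 already has {b, c, d} and column 1 already has {a, b, c, d, f}, so row 5, column 1 must be e.

e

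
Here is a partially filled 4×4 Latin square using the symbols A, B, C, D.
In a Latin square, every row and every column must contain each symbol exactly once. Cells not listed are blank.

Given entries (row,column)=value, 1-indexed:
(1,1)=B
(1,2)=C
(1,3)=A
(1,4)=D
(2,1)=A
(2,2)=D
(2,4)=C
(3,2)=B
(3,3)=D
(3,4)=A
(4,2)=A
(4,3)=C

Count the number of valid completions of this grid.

1

Row 2, column 3: eliminating its row and column leaves {B}.
Row 3, column 1: eliminating its row and column leaves {C}.
Row 4, column 1: eliminating its row and column leaves {D}.
Row 4, column 4: eliminating its row and column leaves {B}.
Only one assignment across all blanks avoids any row or column repeat, giving 1 completion.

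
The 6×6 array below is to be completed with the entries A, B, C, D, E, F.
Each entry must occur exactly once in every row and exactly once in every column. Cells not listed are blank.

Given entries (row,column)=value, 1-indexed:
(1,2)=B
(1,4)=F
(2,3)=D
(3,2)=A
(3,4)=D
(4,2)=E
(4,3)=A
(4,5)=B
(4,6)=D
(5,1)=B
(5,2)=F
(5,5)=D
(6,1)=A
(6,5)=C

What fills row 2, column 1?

Row 2, column 2: row 2 has {D} and column 2 has {A, B, E, F}, leaving only C.
Row 4, column 4: row 4 has {A, B, D, E} and column 4 has {D, F}, leaving only C.
Row 4, column 1: row 4 has {A, B, C, D, E} and column 1 has {A, B}, leaving only F.
Row 2 already has {C, D} and column 1 already has {A, B, F}, so row 2, column 1 must be E.

E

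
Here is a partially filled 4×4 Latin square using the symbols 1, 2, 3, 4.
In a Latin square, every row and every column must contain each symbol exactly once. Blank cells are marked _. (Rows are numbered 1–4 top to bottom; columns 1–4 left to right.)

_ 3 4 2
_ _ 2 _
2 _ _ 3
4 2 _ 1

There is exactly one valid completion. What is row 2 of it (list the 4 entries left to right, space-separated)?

Row 2, column 4: row 2 has {2} and column 4 has {1, 2, 3}, leaving only 4.
Row 2, column 2: row 2 has {2, 4} and column 2 has {2, 3}, leaving only 1.
Row 2, column 1: row 2 has {1, 2, 4} and column 1 has {2, 4}, leaving only 3.
So row 2 reads: 3 1 2 4.

3 1 2 4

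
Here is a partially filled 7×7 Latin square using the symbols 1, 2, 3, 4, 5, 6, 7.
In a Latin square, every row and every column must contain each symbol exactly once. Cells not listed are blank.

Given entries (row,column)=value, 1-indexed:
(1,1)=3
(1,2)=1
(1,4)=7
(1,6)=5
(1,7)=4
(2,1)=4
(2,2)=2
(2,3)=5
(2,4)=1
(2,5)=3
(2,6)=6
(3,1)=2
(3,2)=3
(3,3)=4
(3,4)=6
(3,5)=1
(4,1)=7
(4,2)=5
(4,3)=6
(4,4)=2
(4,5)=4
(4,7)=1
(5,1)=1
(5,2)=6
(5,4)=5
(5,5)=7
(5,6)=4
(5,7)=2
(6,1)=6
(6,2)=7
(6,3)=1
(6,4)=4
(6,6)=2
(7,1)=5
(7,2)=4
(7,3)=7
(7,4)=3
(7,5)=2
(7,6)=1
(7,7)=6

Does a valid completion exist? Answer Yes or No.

No row or column among the givens repeats a symbol, and propagating forced cells runs into no contradiction.
One valid completion exists (for instance, 3 1 2 7 6 5 4 / 4 2 5 1 3 6 7 / 2 3 4 6 1 7 5 / 7 5 6 2 4 3 1 / 1 6 3 5 7 4 2 / 6 7 1 4 5 2 3 / 5 4 7 3 2 1 6).

Yes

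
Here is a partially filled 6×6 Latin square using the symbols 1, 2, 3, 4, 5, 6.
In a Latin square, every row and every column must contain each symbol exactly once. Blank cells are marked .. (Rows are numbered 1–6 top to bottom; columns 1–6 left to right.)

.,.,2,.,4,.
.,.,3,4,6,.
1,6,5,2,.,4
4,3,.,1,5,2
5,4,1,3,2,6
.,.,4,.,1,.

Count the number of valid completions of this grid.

Row 1, column 1: eliminating its row and column leaves {3, 6}.
Row 1, column 2: eliminating its row and column leaves {1, 5}.
Row 1, column 4: eliminating its row and column leaves {5, 6}.
Row 1, column 6: eliminating its row and column leaves {1, 3, 5}.
Row 2, column 1: eliminating its row and column leaves {2}.
Row 2, column 2: eliminating its row and column leaves {1, 2, 5}.
Row 2, column 6: eliminating its row and column leaves {1, 5}.
Row 3, column 5: eliminating its row and column leaves {3}.
Row 4, column 3: eliminating its row and column leaves {6}.
Row 6, column 1: eliminating its row and column leaves {2, 3, 6}.
Row 6, column 2: eliminating its row and column leaves {2, 5}.
Row 6, column 4: eliminating its row and column leaves {5, 6}.
Row 6, column 6: eliminating its row and column leaves {3, 5}.
Enumerating the assignments across these blanks that avoid any row or column repeat gives 3 completions.

3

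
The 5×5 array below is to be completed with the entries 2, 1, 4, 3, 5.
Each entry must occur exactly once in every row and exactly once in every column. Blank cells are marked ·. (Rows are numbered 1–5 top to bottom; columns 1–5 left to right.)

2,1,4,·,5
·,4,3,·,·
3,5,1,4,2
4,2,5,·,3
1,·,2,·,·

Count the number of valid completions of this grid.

Row 1, column 4: eliminating its row and column leaves {3}.
Row 2, column 1: eliminating its row and column leaves {5}.
Row 2, column 4: eliminating its row and column leaves {2, 1, 5}.
Row 2, column 5: eliminating its row and column leaves {1}.
Row 4, column 4: eliminating its row and column leaves {1}.
Row 5, column 2: eliminating its row and column leaves {3}.
Row 5, column 4: eliminating its row and column leaves {3, 5}.
Row 5, column 5: eliminating its row and column leaves {4}.
Only one assignment across all blanks avoids any row or column repeat, giving 1 completion.

1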